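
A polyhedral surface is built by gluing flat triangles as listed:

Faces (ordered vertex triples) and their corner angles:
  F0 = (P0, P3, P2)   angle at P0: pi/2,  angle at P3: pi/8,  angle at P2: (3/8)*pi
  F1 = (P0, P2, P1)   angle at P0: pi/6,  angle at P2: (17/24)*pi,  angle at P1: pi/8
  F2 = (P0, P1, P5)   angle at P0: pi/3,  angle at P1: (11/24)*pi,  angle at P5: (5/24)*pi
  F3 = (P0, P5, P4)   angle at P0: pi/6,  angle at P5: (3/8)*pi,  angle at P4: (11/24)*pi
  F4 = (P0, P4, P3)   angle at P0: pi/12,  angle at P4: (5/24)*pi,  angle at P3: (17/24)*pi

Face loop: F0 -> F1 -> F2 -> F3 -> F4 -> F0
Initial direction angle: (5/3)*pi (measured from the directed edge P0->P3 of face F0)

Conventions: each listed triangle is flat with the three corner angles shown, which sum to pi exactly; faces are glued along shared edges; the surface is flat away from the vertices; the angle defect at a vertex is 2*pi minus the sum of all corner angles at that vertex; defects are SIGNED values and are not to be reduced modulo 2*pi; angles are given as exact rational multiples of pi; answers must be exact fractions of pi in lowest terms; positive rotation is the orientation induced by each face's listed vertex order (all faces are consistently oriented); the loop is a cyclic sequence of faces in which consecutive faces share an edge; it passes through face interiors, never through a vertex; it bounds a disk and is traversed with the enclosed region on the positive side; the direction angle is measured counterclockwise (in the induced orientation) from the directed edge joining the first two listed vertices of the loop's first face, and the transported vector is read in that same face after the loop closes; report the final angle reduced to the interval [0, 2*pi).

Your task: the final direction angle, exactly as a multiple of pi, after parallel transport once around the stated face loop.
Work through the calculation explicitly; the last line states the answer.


enclosed vertex P0: corner angles sum to (5/4)*pi, defect = 2*pi - (5/4)*pi = (3/4)*pi
the final direction is the initial angle plus the enclosed defects, taken mod 2*pi in the induced orientation
final angle = (5/3)*pi + (3/4)*pi = (5/12)*pi (mod 2*pi)

Answer: final direction angle = (5/12)*pi


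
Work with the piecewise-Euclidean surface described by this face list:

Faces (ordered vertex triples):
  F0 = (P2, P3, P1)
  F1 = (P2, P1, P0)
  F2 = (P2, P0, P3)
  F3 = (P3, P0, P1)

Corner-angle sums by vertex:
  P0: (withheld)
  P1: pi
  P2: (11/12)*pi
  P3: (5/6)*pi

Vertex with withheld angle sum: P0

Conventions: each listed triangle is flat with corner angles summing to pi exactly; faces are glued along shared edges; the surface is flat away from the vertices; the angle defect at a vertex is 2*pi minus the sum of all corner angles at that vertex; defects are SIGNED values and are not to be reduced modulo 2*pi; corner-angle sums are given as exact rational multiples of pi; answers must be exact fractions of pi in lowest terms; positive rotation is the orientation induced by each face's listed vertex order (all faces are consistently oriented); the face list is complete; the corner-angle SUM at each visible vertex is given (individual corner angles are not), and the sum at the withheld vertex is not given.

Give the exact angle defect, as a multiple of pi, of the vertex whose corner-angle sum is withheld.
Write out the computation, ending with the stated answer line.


V = 4, E = 6, F = 4; chi = V - E + F = 2
Gauss-Bonnet: total defect = 2*pi*chi = 4*pi; visible defects sum to (13/4)*pi

Answer: defect(P0) = (3/4)*pi


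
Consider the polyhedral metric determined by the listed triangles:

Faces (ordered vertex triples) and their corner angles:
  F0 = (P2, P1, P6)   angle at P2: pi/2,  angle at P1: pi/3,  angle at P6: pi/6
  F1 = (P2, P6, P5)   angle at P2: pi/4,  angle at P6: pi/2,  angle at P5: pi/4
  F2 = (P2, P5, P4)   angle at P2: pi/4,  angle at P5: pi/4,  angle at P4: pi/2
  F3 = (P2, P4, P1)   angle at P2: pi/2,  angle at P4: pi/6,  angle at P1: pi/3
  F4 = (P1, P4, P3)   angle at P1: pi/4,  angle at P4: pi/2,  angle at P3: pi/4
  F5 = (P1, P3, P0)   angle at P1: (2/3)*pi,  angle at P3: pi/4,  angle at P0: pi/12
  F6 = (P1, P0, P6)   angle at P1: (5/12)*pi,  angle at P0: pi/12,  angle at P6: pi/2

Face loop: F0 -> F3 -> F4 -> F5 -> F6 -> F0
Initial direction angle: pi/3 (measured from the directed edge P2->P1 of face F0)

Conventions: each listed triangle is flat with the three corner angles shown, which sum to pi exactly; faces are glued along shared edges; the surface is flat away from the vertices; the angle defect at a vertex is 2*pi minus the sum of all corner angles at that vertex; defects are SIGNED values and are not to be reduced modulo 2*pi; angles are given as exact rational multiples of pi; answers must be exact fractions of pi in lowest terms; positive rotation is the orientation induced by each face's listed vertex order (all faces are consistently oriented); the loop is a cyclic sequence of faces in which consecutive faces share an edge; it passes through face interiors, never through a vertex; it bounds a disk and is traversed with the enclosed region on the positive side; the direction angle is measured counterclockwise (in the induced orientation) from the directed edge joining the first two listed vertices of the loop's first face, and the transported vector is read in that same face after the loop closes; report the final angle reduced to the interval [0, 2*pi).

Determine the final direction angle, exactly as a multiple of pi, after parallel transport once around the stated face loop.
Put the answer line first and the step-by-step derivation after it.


Answer: final direction angle = pi/3

enclosed vertex P1: corner angles sum to 2*pi, defect = 2*pi - 2*pi = 0
summing the enclosed defects onto the initial angle, mod 2*pi in the induced orientation:
final angle = pi/3 + 0 = pi/3 (mod 2*pi)


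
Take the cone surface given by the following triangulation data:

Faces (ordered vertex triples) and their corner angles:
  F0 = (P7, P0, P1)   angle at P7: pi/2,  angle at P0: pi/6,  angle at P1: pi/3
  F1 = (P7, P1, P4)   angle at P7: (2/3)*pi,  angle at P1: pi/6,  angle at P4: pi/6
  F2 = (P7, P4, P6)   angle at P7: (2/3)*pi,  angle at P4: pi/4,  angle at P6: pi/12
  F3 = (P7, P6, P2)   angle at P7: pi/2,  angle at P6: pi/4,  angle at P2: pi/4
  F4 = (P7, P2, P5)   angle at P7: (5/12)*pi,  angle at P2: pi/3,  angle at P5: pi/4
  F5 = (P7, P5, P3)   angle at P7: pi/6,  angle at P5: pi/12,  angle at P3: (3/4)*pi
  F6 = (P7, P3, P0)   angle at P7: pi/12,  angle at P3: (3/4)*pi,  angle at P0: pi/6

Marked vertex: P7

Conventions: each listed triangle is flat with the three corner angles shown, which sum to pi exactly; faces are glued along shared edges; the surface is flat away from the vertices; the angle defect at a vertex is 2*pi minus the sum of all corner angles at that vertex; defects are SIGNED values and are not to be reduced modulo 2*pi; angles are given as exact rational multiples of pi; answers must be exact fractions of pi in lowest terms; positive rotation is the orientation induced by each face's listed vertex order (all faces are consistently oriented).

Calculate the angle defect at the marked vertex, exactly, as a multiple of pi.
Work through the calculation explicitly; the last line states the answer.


Sum of corner angles at P7: 3*pi
defect = 2*pi - 3*pi

Answer: defect(P7) = -pi


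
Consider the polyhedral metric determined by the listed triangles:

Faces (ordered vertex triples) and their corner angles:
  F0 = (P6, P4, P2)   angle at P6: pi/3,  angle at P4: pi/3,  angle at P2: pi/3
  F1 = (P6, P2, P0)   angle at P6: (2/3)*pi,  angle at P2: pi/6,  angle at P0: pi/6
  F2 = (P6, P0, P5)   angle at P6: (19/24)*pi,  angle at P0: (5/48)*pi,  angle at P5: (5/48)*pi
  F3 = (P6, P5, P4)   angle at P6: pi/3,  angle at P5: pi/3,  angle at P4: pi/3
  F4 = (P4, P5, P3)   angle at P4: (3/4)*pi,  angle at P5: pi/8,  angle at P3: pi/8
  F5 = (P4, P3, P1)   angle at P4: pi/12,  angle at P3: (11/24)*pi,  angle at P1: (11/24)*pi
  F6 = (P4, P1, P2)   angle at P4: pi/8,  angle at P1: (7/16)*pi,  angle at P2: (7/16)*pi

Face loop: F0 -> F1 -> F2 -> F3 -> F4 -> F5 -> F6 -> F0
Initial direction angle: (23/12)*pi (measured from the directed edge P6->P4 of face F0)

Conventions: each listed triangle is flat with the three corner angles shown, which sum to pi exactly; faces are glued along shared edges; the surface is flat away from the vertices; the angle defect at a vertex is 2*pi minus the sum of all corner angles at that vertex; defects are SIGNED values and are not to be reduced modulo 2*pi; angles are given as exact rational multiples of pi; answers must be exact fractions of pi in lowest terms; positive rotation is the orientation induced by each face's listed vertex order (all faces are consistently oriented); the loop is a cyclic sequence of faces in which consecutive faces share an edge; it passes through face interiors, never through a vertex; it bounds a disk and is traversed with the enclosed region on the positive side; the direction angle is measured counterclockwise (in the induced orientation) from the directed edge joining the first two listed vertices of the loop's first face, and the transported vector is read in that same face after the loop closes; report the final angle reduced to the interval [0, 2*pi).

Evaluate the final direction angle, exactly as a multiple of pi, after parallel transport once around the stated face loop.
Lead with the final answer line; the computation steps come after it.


Answer: final direction angle = pi/6

enclosed vertex P4: corner angles sum to (13/8)*pi, defect = 2*pi - (13/8)*pi = (3/8)*pi
enclosed vertex P6: corner angles sum to (17/8)*pi, defect = 2*pi - (17/8)*pi = -pi/8
transport around the loop rotates by the sum of enclosed defects; add to the initial angle mod 2*pi
final angle = (23/12)*pi + pi/4 = pi/6 (mod 2*pi)


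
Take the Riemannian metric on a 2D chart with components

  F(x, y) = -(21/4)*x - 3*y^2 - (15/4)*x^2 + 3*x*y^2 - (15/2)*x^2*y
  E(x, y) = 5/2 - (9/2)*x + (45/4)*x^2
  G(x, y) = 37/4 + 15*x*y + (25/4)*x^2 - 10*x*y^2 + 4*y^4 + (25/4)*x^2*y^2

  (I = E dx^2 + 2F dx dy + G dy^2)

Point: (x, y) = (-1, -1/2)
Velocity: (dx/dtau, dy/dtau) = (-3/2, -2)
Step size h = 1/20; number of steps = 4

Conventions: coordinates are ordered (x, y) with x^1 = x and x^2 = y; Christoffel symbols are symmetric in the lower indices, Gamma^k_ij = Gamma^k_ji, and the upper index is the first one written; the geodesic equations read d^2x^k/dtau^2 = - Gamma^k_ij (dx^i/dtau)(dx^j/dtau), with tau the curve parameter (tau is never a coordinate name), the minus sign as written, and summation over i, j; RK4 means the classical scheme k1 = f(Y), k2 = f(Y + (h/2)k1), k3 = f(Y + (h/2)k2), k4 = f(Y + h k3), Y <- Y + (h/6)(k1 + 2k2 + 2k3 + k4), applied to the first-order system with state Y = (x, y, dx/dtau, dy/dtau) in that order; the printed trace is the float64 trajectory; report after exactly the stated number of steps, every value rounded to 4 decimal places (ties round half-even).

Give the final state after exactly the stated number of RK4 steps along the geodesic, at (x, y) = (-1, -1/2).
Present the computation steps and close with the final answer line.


f(Y) = (dx/dtau, dy/dtau, -Gamma^x_ij Y'^i Y'^j, -Gamma^y_ij Y'^i Y'^j) with the Gammas evaluated at the stage position; h = 0.050000; intermediate values shown to 6 dp
step 0: x = -1.0000, y = -0.5000, dx/dtau = -1.5000, dy/dtau = -2.0000
step 1:
  k1: at (x, y) = (-1.000000, -0.500000), (dx/dtau, dy/dtau) = (-1.500000, -2.000000); Gamma_xxx = -0.726364, Gamma_xxy = 0.099190, Gamma_xyy = 0.766564, Gamma_yxx = -0.065030, Gamma_yxy = -0.482726, Gamma_yyy = -0.713945; k1 = (-1.500000, -2.000000, -2.027080, 5.898455)
  k2: at (x, y) = (-1.037500, -0.550000), (dx/dtau, dy/dtau) = (-1.550677, -1.852539); Gamma_xxx = -0.706318, Gamma_xxy = 0.099953, Gamma_xyy = 0.810730, Gamma_yxx = -0.076282, Gamma_yxy = -0.481551, Gamma_yyy = -0.723582; k2 = (-1.550677, -1.852539, -1.658199, 5.433383)
  k3: at (x, y) = (-1.038767, -0.546313), (dx/dtau, dy/dtau) = (-1.541455, -1.864165); Gamma_xxx = -0.706012, Gamma_xxy = 0.099693, Gamma_xyy = 0.802703, Gamma_yxx = -0.075067, Gamma_yxy = -0.481011, Gamma_yyy = -0.722835; k3 = (-1.541455, -1.864165, -1.684877, 5.454695)
  k4: at (x, y) = (-1.077073, -0.593208), (dx/dtau, dy/dtau) = (-1.584244, -1.727265); Gamma_xxx = -0.686746, Gamma_xxy = 0.100133, Gamma_xyy = 0.839278, Gamma_yxx = -0.084013, Gamma_yxy = -0.478016, Gamma_yyy = -0.729754; k4 = (-1.584244, -1.727265, -1.328338, 5.004134)
  Y <- Y + (h/6)(k1 + 2k2 + 2k3 + k4): x = -1.0772, y = -0.5930, dx/dtau = -1.5837, dy/dtau = -1.7277
step 2:
  k1: at (x, y) = (-1.077238, -0.593006), (dx/dtau, dy/dtau) = (-1.583680, -1.727677); Gamma_xxx = -0.686689, Gamma_xxy = 0.100117, Gamma_xyy = 0.838729, Gamma_yxx = -0.083944, Gamma_yxy = -0.477974, Gamma_yyy = -0.729716; k1 = (-1.583680, -1.727677, -1.329110, 5.004195)
  k2: at (x, y) = (-1.116830, -0.636198), (dx/dtau, dy/dtau) = (-1.616908, -1.602572); Gamma_xxx = -0.667981, Gamma_xxy = 0.100291, Gamma_xyy = 0.866481, Gamma_yxx = -0.090654, Gamma_yxy = -0.473399, Gamma_yyy = -0.734252; k2 = (-1.616908, -1.602572, -0.998714, 4.576090)
  k3: at (x, y) = (-1.117660, -0.633070), (dx/dtau, dy/dtau) = (-1.608648, -1.613275); Gamma_xxx = -0.667816, Gamma_xxy = 0.100138, Gamma_xyy = 0.860147, Gamma_yxx = -0.089857, Gamma_yxy = -0.473097, Gamma_yyy = -0.733816; k3 = (-1.608648, -1.613275, -1.030283, 4.597953)
  k4: at (x, y) = (-1.157670, -0.673669), (dx/dtau, dy/dtau) = (-1.635194, -1.497779); Gamma_xxx = -0.649897, Gamma_xxy = 0.100253, Gamma_xyy = 0.882531, Gamma_yxx = -0.095120, Gamma_yxy = -0.467573, Gamma_yyy = -0.736714; k4 = (-1.635194, -1.497779, -0.733159, 4.197364)
  Y <- Y + (h/6)(k1 + 2k2 + 2k3 + k4): x = -1.1578, y = -0.6735, dx/dtau = -1.6347, dy/dtau = -1.4981
step 3:
  k1: at (x, y) = (-1.157821, -0.673482), (dx/dtau, dy/dtau) = (-1.634682, -1.498097); Gamma_xxx = -0.649848, Gamma_xxy = 0.100242, Gamma_xyy = 0.882040, Gamma_yxx = -0.095068, Gamma_yxy = -0.467540, Gamma_yyy = -0.736688; k1 = (-1.634682, -1.498097, -0.734012, 4.197313)
  k2: at (x, y) = (-1.198688, -0.710934), (dx/dtau, dy/dtau) = (-1.653032, -1.393164); Gamma_xxx = -0.632524, Gamma_xxy = 0.100305, Gamma_xyy = 0.897894, Gamma_yxx = -0.098910, Gamma_yxy = -0.461207, Gamma_yyy = -0.738153; k2 = (-1.653032, -1.393164, -0.476340, 3.827225)
  k3: at (x, y) = (-1.199147, -0.708311), (dx/dtau, dy/dtau) = (-1.646590, -1.402416); Gamma_xxx = -0.632473, Gamma_xxy = 0.100210, Gamma_xyy = 0.893025, Gamma_yxx = -0.098393, Gamma_yxy = -0.461070, Gamma_yyy = -0.737911; k3 = (-1.646590, -1.402416, -0.504389, 3.847482)
  k4: at (x, y) = (-1.240150, -0.743603), (dx/dtau, dy/dtau) = (-1.659901, -1.305723); Gamma_xxx = -0.615916, Gamma_xxy = 0.100321, Gamma_xyy = 0.905214, Gamma_yxx = -0.101338, Gamma_yxy = -0.454341, Gamma_yyy = -0.738406; k4 = (-1.659901, -1.305723, -0.281157, 3.507583)
  Y <- Y + (h/6)(k1 + 2k2 + 2k3 + k4): x = -1.2403, y = -0.7434, dx/dtau = -1.6595, dy/dtau = -1.3060
step 4:
  k1: at (x, y) = (-1.240269, -0.743440), (dx/dtau, dy/dtau) = (-1.659487, -1.305977); Gamma_xxx = -0.615881, Gamma_xxy = 0.100313, Gamma_xyy = 0.904817, Gamma_yxx = -0.101303, Gamma_yxy = -0.454319, Gamma_yyy = -0.738389; k1 = (-1.659487, -1.305977, -0.281972, 3.507603)
  k2: at (x, y) = (-1.281757, -0.776089), (dx/dtau, dy/dtau) = (-1.666536, -1.218287); Gamma_xxx = -0.599943, Gamma_xxy = 0.100455, Gamma_xyy = 0.912352, Gamma_yxx = -0.103357, Gamma_yxy = -0.447268, Gamma_yyy = -0.738036; k2 = (-1.666536, -1.218287, -0.095802, 3.198663)
  k3: at (x, y) = (-1.281933, -0.773897), (dx/dtau, dy/dtau) = (-1.661882, -1.226011); Gamma_xxx = -0.599969, Gamma_xxy = 0.100389, Gamma_xyy = 0.908644, Gamma_yxx = -0.103021, Gamma_yxy = -0.447234, Gamma_yyy = -0.737911; k3 = (-1.661882, -1.226011, -0.117841, 3.216150)
  k4: at (x, y) = (-1.323363, -0.804741), (dx/dtau, dy/dtau) = (-1.665379, -1.145170); Gamma_xxx = -0.584756, Gamma_xxy = 0.100604, Gamma_xyy = 0.913734, Gamma_yxx = -0.104524, Gamma_yxy = -0.440108, Gamma_yyy = -0.736992; k4 = (-1.665379, -1.145170, 0.039798, 2.935093)
  Y <- Y + (h/6)(k1 + 2k2 + 2k3 + k4): x = -1.3235, y = -0.8046, dx/dtau = -1.6651, dy/dtau = -1.1454

Answer: x = -1.3235, y = -0.8046, dx/dtau = -1.6651, dy/dtau = -1.1454


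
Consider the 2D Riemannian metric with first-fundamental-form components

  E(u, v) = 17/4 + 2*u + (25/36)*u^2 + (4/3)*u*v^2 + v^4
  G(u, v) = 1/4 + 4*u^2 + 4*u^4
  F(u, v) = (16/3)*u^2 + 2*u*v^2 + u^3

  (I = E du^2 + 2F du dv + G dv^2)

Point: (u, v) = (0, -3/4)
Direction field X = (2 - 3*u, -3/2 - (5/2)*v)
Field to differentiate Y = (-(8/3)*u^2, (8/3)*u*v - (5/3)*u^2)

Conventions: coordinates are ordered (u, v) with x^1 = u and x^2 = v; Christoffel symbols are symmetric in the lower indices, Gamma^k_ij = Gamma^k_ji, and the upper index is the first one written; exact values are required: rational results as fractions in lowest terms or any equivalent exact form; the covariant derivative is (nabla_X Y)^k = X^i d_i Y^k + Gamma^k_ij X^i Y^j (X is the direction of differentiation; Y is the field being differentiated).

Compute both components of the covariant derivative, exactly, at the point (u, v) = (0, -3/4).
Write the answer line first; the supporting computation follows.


Answer: (nabla_X Y)^u = 0, (nabla_X Y)^v = -4

E = 1169/256, F = 0, G = 1/4 at the point
E_u = 11/4, E_v = -27/16, F_u = 9/8, F_v = 0, G_u = 0, G_v = 0
EG - F^2 = 1169/1024;  g^inv = (1024/1169) * [[1/4, 0], [0, 1169/256]]
first-kind symbols [ij,l] = (1/2)(d_i g_jl + d_j g_il - d_l g_ij): [uu,u] = E_u/2 = 11/8, [uu,v] = F_u - E_v/2 = 63/32, [uv,u] = E_v/2 = -27/32, [uv,v] = G_u/2 = 0, [vv,u] = F_v - G_u/2 = 0, [vv,v] = G_v/2 = 0
Gamma^u_ij = (G*[ij,u] - F*[ij,v])/(EG - F^2), Gamma^v_ij = (E*[ij,v] - F*[ij,u])/(EG - F^2)
Gamma_uuu = 352/1169, Gamma_uuv = -216/1169, Gamma_uvv = 0, Gamma_vuu = 63/8, Gamma_vuv = 0, Gamma_vvv = 0
X = (2, 3/8), Y = (0, 0) at the point


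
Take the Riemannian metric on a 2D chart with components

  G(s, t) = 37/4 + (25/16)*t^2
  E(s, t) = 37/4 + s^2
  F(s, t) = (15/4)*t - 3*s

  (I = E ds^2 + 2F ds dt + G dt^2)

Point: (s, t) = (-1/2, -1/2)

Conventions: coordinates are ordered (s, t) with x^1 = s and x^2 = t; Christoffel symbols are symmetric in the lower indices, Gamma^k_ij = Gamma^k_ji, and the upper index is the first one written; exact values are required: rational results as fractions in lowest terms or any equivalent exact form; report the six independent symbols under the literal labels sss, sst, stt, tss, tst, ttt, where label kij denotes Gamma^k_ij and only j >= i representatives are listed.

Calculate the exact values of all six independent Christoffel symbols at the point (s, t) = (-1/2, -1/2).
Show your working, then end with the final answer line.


E = 19/2, F = -3/8, G = 617/64 at the point
E_s = -1, E_t = 0, F_s = -3, F_t = 15/4, G_s = 0, G_t = -25/16
EG - F^2 = 11705/128;  g^inv = (128/11705) * [[617/64, 3/8], [3/8, 19/2]]
first-kind symbols [ij,l] = (1/2)(d_i g_jl + d_j g_il - d_l g_ij): [ss,s] = E_s/2 = -1/2, [ss,t] = F_s - E_t/2 = -3, [st,s] = E_t/2 = 0, [st,t] = G_s/2 = 0, [tt,s] = F_t - G_s/2 = 15/4, [tt,t] = G_t/2 = -25/32
Gamma^s_ij = (G*[ij,s] - F*[ij,t])/(EG - F^2), Gamma^t_ij = (E*[ij,t] - F*[ij,s])/(EG - F^2)

Answer: Gamma_sss = -761/11705, Gamma_sst = 0, Gamma_stt = 918/2341, Gamma_tss = -3672/11705, Gamma_tst = 0, Gamma_ttt = -154/2341


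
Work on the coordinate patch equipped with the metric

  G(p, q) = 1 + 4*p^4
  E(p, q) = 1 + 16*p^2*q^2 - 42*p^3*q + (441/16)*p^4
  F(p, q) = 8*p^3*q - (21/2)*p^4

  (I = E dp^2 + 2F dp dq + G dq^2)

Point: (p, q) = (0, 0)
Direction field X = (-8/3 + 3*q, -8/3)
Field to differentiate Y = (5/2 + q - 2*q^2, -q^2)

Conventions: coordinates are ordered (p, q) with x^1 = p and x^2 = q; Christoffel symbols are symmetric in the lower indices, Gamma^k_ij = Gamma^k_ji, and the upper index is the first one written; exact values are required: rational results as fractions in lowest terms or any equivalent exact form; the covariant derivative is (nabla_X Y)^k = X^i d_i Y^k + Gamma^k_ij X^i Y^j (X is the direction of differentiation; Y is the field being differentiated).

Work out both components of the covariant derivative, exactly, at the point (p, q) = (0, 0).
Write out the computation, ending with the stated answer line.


E = 1, F = 0, G = 1 at the point
E_p = 0, E_q = 0, F_p = 0, F_q = 0, G_p = 0, G_q = 0
EG - F^2 = 1;  g^inv = (1) * [[1, 0], [0, 1]]
first-kind symbols [ij,l] = (1/2)(d_i g_jl + d_j g_il - d_l g_ij): [pp,p] = E_p/2 = 0, [pp,q] = F_p - E_q/2 = 0, [pq,p] = E_q/2 = 0, [pq,q] = G_p/2 = 0, [qq,p] = F_q - G_p/2 = 0, [qq,q] = G_q/2 = 0
Gamma^p_ij = (G*[ij,p] - F*[ij,q])/(EG - F^2), Gamma^q_ij = (E*[ij,q] - F*[ij,p])/(EG - F^2)
Gamma_ppp = 0, Gamma_ppq = 0, Gamma_pqq = 0, Gamma_qpp = 0, Gamma_qpq = 0, Gamma_qqq = 0
X = (-8/3, -8/3), Y = (5/2, 0) at the point

Answer: (nabla_X Y)^p = -8/3, (nabla_X Y)^q = 0


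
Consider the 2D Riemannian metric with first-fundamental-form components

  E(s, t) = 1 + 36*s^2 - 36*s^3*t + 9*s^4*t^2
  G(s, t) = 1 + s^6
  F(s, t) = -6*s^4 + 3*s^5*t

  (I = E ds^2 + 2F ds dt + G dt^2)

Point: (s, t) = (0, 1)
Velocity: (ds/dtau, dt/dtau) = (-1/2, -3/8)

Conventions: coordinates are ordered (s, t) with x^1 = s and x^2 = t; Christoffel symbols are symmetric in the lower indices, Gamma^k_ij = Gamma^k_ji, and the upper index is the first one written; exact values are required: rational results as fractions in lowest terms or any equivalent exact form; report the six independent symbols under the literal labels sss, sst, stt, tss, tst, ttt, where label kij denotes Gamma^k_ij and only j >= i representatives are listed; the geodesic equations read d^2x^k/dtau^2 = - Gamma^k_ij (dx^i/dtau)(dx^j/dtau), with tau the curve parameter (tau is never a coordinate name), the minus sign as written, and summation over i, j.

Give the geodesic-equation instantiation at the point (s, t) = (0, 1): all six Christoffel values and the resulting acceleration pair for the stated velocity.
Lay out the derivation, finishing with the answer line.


E = 1, F = 0, G = 1 at the point
E_s = 0, E_t = 0, F_s = 0, F_t = 0, G_s = 0, G_t = 0
EG - F^2 = 1;  g^inv = (1) * [[1, 0], [0, 1]]
first-kind symbols [ij,l] = (1/2)(d_i g_jl + d_j g_il - d_l g_ij): [ss,s] = E_s/2 = 0, [ss,t] = F_s - E_t/2 = 0, [st,s] = E_t/2 = 0, [st,t] = G_s/2 = 0, [tt,s] = F_t - G_s/2 = 0, [tt,t] = G_t/2 = 0
Gamma^s_ij = (G*[ij,s] - F*[ij,t])/(EG - F^2), Gamma^t_ij = (E*[ij,t] - F*[ij,s])/(EG - F^2)
Gamma_sss = 0, Gamma_sst = 0, Gamma_stt = 0, Gamma_tss = 0, Gamma_tst = 0, Gamma_ttt = 0
d^2s/dtau^2 = -(Gamma_sss*(-1/2)^2 + 2*Gamma_sst*(-1/2)*(-3/8) + Gamma_stt*(-3/8)^2) = 0
d^2t/dtau^2 = -(Gamma_tss*(-1/2)^2 + 2*Gamma_tst*(-1/2)*(-3/8) + Gamma_ttt*(-3/8)^2) = 0

Answer: Gamma_sss = 0, Gamma_sst = 0, Gamma_stt = 0, Gamma_tss = 0, Gamma_tst = 0, Gamma_ttt = 0; accelerations (d^2s/dtau^2, d^2t/dtau^2) = (0, 0)


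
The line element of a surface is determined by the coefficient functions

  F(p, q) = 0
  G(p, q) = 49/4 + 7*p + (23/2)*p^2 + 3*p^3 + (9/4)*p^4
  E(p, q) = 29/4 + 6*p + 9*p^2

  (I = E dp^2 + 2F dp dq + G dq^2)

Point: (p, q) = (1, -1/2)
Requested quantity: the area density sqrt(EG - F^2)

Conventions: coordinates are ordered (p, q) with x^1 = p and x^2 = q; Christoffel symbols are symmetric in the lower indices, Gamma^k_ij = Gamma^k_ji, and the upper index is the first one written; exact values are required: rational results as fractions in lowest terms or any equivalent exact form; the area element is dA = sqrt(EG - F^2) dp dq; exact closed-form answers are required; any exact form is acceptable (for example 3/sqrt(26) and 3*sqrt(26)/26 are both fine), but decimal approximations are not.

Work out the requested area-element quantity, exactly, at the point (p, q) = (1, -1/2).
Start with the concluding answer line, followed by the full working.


Answer: sqrt(EG - F^2) = 3*sqrt(89)

E = 89/4, F = 0, G = 36; EG - F^2 = 801


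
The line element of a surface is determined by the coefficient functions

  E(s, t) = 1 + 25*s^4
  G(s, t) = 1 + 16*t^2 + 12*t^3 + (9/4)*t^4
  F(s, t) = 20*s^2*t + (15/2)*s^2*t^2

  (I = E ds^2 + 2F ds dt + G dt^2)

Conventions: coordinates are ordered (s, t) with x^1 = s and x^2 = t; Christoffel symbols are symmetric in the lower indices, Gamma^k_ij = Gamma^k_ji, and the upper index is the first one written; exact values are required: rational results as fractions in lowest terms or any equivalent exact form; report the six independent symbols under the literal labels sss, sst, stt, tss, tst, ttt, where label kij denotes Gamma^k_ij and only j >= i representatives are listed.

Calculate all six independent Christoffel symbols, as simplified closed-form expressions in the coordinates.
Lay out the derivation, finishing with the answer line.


E = 1 + 25*s^4; F = 20*s^2*t + (15/2)*s^2*t^2; G = 1 + 16*t^2 + 12*t^3 + (9/4)*t^4
Gamma^k_ij = (1/2) g^{kl} (d_i g_jl + d_j g_il - d_l g_ij), with g^inv = (1/(EG-F^2)) [[G, -F], [-F, E]]
first partials: E_s = 100*s^3, E_t = 0, F_s = 40*s*t + 15*s*t^2, F_t = 20*s^2 + 15*s^2*t, G_s = 0, G_t = 32*t + 36*t^2 + 9*t^3
D = EG - F^2 = 1 + 16*t^2 + 12*t^3 + (9/4)*t^4 + 25*s^4
expanded: Gamma^s_ss = (G E_s - 2F F_s + F E_t)/(2D), Gamma^s_st = (G E_t - F G_s)/(2D), Gamma^s_tt = (2G F_t - G G_s - F G_t)/(2D), Gamma^t_ss = (2E F_s - E E_t - F E_s)/(2D), Gamma^t_st = (E G_s - F E_t)/(2D), Gamma^t_tt = (E G_t - 2F F_t + F G_s)/(2D); substitute and cancel common factors

Answer: Gamma_sss = 200*s^3/(100*s^4 + 9*t^4 + 48*t^3 + 64*t^2 + 4), Gamma_sst = 0, Gamma_stt = (60*s^2*t + 80*s^2)/(100*s^4 + 9*t^4 + 48*t^3 + 64*t^2 + 4), Gamma_tss = (60*s*t^2 + 160*s*t)/(100*s^4 + 9*t^4 + 48*t^3 + 64*t^2 + 4), Gamma_tst = 0, Gamma_ttt = (18*t^3 + 72*t^2 + 64*t)/(100*s^4 + 9*t^4 + 48*t^3 + 64*t^2 + 4)


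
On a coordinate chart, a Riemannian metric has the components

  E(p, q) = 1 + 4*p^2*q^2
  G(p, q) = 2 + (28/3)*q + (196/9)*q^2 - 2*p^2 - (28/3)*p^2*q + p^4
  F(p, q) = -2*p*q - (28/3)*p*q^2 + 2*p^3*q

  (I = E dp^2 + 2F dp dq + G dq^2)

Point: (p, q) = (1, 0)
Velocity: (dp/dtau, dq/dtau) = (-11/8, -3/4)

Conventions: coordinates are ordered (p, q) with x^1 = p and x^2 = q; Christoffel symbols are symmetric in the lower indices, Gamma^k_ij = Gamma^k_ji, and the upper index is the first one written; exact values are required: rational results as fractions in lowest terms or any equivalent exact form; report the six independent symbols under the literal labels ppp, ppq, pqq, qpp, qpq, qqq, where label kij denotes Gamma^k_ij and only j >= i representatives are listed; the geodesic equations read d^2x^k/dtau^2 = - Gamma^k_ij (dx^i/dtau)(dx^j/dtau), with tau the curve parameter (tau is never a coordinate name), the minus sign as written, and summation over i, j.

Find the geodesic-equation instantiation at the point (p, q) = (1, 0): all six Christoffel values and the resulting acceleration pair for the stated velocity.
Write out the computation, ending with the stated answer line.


E = 1, F = 0, G = 1 at the point
E_p = 0, E_q = 0, F_p = 0, F_q = 0, G_p = 0, G_q = 0
EG - F^2 = 1;  g^inv = (1) * [[1, 0], [0, 1]]
first-kind symbols [ij,l] = (1/2)(d_i g_jl + d_j g_il - d_l g_ij): [pp,p] = E_p/2 = 0, [pp,q] = F_p - E_q/2 = 0, [pq,p] = E_q/2 = 0, [pq,q] = G_p/2 = 0, [qq,p] = F_q - G_p/2 = 0, [qq,q] = G_q/2 = 0
Gamma^p_ij = (G*[ij,p] - F*[ij,q])/(EG - F^2), Gamma^q_ij = (E*[ij,q] - F*[ij,p])/(EG - F^2)
Gamma_ppp = 0, Gamma_ppq = 0, Gamma_pqq = 0, Gamma_qpp = 0, Gamma_qpq = 0, Gamma_qqq = 0
d^2p/dtau^2 = -(Gamma_ppp*(-11/8)^2 + 2*Gamma_ppq*(-11/8)*(-3/4) + Gamma_pqq*(-3/4)^2) = 0
d^2q/dtau^2 = -(Gamma_qpp*(-11/8)^2 + 2*Gamma_qpq*(-11/8)*(-3/4) + Gamma_qqq*(-3/4)^2) = 0

Answer: Gamma_ppp = 0, Gamma_ppq = 0, Gamma_pqq = 0, Gamma_qpp = 0, Gamma_qpq = 0, Gamma_qqq = 0; accelerations (d^2p/dtau^2, d^2q/dtau^2) = (0, 0)


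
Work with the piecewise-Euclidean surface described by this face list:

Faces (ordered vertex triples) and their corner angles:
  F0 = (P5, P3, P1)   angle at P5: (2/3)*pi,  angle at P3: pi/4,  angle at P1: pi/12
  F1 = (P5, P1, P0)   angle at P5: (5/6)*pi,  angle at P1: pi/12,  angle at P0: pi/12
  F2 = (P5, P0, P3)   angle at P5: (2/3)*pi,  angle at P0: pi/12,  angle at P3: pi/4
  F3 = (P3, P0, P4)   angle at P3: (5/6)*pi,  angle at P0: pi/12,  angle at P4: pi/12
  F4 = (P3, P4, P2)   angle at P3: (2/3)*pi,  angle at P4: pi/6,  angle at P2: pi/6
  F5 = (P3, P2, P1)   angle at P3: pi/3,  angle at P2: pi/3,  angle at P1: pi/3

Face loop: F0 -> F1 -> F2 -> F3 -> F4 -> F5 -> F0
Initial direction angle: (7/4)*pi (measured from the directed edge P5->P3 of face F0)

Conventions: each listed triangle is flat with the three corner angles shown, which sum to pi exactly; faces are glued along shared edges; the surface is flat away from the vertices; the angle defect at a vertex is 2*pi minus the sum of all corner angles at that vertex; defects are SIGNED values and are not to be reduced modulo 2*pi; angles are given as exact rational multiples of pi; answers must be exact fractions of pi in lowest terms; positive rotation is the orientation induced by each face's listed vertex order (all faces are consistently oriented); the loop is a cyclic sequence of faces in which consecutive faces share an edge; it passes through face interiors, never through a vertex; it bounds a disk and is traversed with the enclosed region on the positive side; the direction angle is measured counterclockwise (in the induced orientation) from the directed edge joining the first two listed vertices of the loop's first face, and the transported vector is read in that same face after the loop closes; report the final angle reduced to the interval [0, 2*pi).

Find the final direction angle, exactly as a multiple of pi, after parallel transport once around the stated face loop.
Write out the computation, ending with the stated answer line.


enclosed vertex P3: corner angles sum to (7/3)*pi, defect = 2*pi - (7/3)*pi = -pi/3
enclosed vertex P5: corner angles sum to (13/6)*pi, defect = 2*pi - (13/6)*pi = -pi/6
transport around the loop rotates by the sum of enclosed defects; add to the initial angle mod 2*pi
final angle = (7/4)*pi - pi/2 = (5/4)*pi (mod 2*pi)

Answer: final direction angle = (5/4)*pi


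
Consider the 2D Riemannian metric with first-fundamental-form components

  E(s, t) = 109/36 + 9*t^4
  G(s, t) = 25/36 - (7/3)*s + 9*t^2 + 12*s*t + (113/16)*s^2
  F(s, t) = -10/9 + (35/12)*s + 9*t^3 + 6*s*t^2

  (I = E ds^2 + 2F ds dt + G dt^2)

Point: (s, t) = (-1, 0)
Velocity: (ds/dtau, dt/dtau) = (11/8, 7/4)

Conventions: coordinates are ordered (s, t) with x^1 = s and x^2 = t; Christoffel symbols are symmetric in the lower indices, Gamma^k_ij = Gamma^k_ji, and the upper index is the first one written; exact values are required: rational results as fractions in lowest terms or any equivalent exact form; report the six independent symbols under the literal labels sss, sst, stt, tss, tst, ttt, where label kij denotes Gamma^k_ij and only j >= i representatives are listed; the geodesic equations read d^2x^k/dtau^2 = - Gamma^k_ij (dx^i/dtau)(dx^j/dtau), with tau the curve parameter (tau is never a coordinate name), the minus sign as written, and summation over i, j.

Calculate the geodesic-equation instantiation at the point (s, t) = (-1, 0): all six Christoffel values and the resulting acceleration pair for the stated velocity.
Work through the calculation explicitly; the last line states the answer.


E = 109/36, F = -145/36, G = 1453/144 at the point
E_s = 0, E_t = 0, F_s = 35/12, F_t = 0, G_s = -395/24, G_t = -12
EG - F^2 = 917/64;  g^inv = (64/917) * [[1453/144, 145/36], [145/36, 109/36]]
first-kind symbols [ij,l] = (1/2)(d_i g_jl + d_j g_il - d_l g_ij): [ss,s] = E_s/2 = 0, [ss,t] = F_s - E_t/2 = 35/12, [st,s] = E_t/2 = 0, [st,t] = G_s/2 = -395/48, [tt,s] = F_t - G_s/2 = 395/48, [tt,t] = G_t/2 = -6
Gamma^s_ij = (G*[ij,s] - F*[ij,t])/(EG - F^2), Gamma^t_ij = (E*[ij,t] - F*[ij,s])/(EG - F^2)
Gamma_sss = 2900/3537, Gamma_sst = -57275/24759, Gamma_stt = 406895/99036, Gamma_tss = 2180/3537, Gamma_tst = -43055/24759, Gamma_ttt = 25883/24759
d^2s/dtau^2 = -(Gamma_sss*(11/8)^2 + 2*Gamma_sst*(11/8)*(7/4) + Gamma_stt*(7/4)^2) = -226355/75456
d^2t/dtau^2 = -(Gamma_tss*(11/8)^2 + 2*Gamma_tst*(11/8)*(7/4) + Gamma_ttt*(7/4)^2) = 75493/18864

Answer: Gamma_sss = 2900/3537, Gamma_sst = -57275/24759, Gamma_stt = 406895/99036, Gamma_tss = 2180/3537, Gamma_tst = -43055/24759, Gamma_ttt = 25883/24759; accelerations (d^2s/dtau^2, d^2t/dtau^2) = (-226355/75456, 75493/18864)


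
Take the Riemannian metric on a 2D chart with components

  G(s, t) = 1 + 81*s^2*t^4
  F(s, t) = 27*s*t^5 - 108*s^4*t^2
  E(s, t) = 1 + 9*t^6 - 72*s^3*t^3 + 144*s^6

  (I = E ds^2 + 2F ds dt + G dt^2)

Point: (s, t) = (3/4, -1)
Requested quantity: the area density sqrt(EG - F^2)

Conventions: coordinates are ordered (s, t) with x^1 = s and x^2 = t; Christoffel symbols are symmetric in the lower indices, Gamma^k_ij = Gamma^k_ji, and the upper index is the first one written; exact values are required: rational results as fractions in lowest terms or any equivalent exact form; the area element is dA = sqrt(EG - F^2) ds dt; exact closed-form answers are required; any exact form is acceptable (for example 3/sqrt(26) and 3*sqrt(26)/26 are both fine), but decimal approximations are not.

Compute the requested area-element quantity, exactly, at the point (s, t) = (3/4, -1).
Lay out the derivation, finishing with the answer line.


E = 16897/256, F = -3483/64, G = 745/16; EG - F^2 = 28561/256

Answer: sqrt(EG - F^2) = 169/16


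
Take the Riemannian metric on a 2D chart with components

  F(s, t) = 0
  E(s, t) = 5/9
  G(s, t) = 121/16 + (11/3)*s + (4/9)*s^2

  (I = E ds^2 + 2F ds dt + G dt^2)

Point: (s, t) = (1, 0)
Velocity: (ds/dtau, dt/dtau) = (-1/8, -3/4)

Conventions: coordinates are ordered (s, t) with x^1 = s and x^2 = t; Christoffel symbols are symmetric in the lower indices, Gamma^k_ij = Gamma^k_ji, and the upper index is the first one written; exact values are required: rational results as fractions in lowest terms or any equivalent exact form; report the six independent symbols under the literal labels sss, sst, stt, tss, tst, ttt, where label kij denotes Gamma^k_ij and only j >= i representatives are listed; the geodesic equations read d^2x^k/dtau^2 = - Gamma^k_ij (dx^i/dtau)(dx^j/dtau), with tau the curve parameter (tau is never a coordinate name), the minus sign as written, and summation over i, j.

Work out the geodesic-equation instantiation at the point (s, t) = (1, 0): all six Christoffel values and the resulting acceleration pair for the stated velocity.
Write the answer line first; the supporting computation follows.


Answer: Gamma_sss = 0, Gamma_sst = 0, Gamma_stt = -41/10, Gamma_tss = 0, Gamma_tst = 8/41, Gamma_ttt = 0; accelerations (d^2s/dtau^2, d^2t/dtau^2) = (369/160, -3/82)

E = 5/9, F = 0, G = 1681/144 at the point
E_s = 0, E_t = 0, F_s = 0, F_t = 0, G_s = 41/9, G_t = 0
EG - F^2 = 8405/1296;  g^inv = (1296/8405) * [[1681/144, 0], [0, 5/9]]
first-kind symbols [ij,l] = (1/2)(d_i g_jl + d_j g_il - d_l g_ij): [ss,s] = E_s/2 = 0, [ss,t] = F_s - E_t/2 = 0, [st,s] = E_t/2 = 0, [st,t] = G_s/2 = 41/18, [tt,s] = F_t - G_s/2 = -41/18, [tt,t] = G_t/2 = 0
Gamma^s_ij = (G*[ij,s] - F*[ij,t])/(EG - F^2), Gamma^t_ij = (E*[ij,t] - F*[ij,s])/(EG - F^2)
Gamma_sss = 0, Gamma_sst = 0, Gamma_stt = -41/10, Gamma_tss = 0, Gamma_tst = 8/41, Gamma_ttt = 0
d^2s/dtau^2 = -(Gamma_sss*(-1/8)^2 + 2*Gamma_sst*(-1/8)*(-3/4) + Gamma_stt*(-3/4)^2) = 369/160
d^2t/dtau^2 = -(Gamma_tss*(-1/8)^2 + 2*Gamma_tst*(-1/8)*(-3/4) + Gamma_ttt*(-3/4)^2) = -3/82


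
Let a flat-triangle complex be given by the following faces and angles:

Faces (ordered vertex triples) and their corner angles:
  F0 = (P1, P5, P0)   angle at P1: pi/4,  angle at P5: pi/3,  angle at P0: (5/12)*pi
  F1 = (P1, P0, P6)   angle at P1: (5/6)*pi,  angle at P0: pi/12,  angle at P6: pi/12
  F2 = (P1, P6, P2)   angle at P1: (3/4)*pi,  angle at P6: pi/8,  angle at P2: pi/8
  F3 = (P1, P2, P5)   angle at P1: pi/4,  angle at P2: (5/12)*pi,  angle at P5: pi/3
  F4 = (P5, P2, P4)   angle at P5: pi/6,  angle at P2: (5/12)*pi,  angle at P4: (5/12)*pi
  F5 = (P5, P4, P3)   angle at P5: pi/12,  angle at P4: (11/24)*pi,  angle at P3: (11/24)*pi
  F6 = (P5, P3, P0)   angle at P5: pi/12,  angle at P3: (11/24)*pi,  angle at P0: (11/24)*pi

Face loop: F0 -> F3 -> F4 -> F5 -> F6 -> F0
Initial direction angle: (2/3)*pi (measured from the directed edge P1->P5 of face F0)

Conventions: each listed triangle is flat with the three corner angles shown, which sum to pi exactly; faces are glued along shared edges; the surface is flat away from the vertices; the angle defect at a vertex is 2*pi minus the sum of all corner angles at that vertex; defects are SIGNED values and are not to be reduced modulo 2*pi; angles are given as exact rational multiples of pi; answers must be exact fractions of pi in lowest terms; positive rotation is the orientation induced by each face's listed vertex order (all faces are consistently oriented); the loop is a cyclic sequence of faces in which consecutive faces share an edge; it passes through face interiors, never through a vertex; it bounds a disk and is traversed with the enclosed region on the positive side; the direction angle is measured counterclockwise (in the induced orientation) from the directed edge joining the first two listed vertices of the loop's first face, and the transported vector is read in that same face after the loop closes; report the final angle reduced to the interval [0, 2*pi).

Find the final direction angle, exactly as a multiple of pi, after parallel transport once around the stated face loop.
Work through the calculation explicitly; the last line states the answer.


enclosed vertex P5: corner angles sum to pi, defect = 2*pi - pi = pi
transport around the loop rotates by the sum of enclosed defects; add to the initial angle mod 2*pi
final angle = (2/3)*pi + pi = (5/3)*pi (mod 2*pi)

Answer: final direction angle = (5/3)*pi


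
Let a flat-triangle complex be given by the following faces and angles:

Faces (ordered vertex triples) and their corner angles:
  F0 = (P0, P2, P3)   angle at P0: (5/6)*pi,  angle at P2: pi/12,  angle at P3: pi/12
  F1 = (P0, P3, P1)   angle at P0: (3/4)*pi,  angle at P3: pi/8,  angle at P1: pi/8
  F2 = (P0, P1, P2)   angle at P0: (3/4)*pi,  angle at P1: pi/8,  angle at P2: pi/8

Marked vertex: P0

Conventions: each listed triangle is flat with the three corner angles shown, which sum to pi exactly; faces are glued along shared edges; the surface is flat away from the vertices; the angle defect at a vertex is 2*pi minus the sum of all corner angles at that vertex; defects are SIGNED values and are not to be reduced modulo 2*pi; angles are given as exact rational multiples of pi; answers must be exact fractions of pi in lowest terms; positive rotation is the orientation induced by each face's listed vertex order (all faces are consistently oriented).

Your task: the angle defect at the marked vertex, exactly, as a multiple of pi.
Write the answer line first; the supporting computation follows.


Answer: defect(P0) = -pi/3

Sum of corner angles at P0: (7/3)*pi
defect = 2*pi - (7/3)*pi


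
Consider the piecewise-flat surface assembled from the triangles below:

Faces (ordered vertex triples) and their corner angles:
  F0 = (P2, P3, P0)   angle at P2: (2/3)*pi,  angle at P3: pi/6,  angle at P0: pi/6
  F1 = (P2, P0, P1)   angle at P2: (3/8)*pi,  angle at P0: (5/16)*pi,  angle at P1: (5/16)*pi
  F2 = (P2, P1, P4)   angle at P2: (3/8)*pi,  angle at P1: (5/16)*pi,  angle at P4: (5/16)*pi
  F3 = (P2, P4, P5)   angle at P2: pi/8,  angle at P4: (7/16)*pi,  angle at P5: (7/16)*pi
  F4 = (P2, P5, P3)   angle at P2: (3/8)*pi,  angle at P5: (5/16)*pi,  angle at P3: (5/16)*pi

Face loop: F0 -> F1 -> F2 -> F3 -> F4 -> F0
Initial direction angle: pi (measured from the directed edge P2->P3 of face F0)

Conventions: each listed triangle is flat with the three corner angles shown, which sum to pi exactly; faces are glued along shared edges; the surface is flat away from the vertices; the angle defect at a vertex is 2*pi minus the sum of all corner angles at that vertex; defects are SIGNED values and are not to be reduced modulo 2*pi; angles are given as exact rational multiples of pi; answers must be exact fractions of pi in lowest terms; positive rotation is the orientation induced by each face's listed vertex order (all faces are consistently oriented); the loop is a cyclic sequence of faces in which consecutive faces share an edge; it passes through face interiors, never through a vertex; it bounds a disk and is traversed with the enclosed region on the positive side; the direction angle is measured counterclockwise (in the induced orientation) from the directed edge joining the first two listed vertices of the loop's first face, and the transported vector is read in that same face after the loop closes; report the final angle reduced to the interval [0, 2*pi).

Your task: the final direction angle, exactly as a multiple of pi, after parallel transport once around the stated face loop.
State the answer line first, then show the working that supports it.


Answer: final direction angle = (13/12)*pi

enclosed vertex P2: corner angles sum to (23/12)*pi, defect = 2*pi - (23/12)*pi = pi/12
the final direction is the initial angle plus the enclosed defects, taken mod 2*pi in the induced orientation
final angle = pi + pi/12 = (13/12)*pi (mod 2*pi)
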